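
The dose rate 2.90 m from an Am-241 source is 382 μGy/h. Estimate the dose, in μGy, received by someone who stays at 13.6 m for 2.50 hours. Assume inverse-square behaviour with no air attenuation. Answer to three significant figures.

43.4 μGy

Using I₁d₁² = I₂d₂², rate at 13.6 m:
382 × (2.90/13.6)² = 382 × 0.04547 = 17.37 μGy/h.
Dose = rate × time = 17.37 μGy/h × 2.500 h = 43.43 μGy.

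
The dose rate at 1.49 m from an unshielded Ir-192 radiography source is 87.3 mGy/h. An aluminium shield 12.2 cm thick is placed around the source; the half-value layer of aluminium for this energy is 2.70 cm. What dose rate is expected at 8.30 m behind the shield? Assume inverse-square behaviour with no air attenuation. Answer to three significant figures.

0.123 mGy/h

Distance alone: (1.49/8.30)² = 0.03223, so 87.3 × 0.03223 = 2.814 mGy/h.
Shield: 12.2/2.70 = 4.519 half-value layers → attenuation 2^(−4.519) = 0.04362.
Combined: 2.814 × 0.04362 = 0.1227 mGy/h.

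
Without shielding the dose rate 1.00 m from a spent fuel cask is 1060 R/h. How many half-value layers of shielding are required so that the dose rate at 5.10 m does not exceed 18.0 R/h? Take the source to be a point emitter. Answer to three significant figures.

At 5.10 m, distance alone gives 1060 × (1.00/5.10)² = 1060 × 0.03845 = 40.76 R/h.
Further attenuation needed: 40.76/18.0 = 2.264.
n = log₂(2.264) = 1.179 half-value layers.

1.18 half-value layers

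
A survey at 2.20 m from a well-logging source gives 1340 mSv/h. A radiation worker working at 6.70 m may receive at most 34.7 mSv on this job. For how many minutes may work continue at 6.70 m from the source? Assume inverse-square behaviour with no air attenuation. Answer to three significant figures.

Intensity scales as (d₁/d₂)², so rate at 6.70 m:
1340 × (2.20/6.70)² = 1340 × 0.1078 = 144.5 mSv/h.
Stay time = 34.7 mSv ÷ 144.5 mSv/h = 0.2401 h = 14.41 min.

14.4 min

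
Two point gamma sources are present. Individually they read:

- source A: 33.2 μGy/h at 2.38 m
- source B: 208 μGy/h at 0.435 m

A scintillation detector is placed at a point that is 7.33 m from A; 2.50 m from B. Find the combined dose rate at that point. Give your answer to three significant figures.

By superposition, sum each source's inverse-square contribution:
A: 33.2 × (2.38/7.33)² = 3.500 μGy/h
B: 208 × (0.435/2.50)² = 6.297 μGy/h
Total = 3.500 + 6.297 = 9.797 μGy/h.

9.80 μGy/h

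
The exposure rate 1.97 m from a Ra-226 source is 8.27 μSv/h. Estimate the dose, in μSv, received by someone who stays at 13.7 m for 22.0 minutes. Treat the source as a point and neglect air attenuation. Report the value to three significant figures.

Intensity scales as (d₁/d₂)², so rate at 13.7 m:
8.27 × (1.97/13.7)² = 8.27 × 0.02068 = 0.1710 μSv/h.
Dose = rate × time = 0.1710 μSv/h × 0.3667 h = 0.06271 μSv.

0.0627 μSv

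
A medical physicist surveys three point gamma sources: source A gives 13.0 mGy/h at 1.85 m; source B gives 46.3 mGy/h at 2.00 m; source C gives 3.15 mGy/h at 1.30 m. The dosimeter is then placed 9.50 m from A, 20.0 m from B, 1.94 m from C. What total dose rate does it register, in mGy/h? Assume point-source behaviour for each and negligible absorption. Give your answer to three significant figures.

By superposition, sum each source's inverse-square contribution:
A: 13.0 × (1.85/9.50)² = 0.4930 mGy/h
B: 46.3 × (2.00/20.0)² = 0.4630 mGy/h
C: 3.15 × (1.30/1.94)² = 1.414 mGy/h
Total = 0.4930 + 0.4630 + 1.414 = 2.370 mGy/h.

2.37 mGy/h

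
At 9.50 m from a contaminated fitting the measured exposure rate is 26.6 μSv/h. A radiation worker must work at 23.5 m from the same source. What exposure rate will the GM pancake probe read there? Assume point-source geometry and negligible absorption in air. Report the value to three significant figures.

4.35 μSv/h

Intensity scales as (d₁/d₂)², so scaling from 9.50 m to 23.5 m:
(9.50/23.5)² = 0.1634, so 26.6 × 0.1634 = 4.346 μSv/h.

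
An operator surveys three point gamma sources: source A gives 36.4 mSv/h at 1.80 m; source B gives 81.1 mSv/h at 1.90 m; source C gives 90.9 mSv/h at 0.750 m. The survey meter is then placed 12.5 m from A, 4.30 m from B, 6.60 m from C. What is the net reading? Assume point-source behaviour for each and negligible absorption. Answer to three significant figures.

17.8 mSv/h

Each source contributes Iᵢ·(dᵢ/rᵢ)²; contributions add.
A: 36.4 × (1.80/12.5)² = 0.7548 mSv/h
B: 81.1 × (1.90/4.30)² = 15.83 mSv/h
C: 90.9 × (0.750/6.60)² = 1.174 mSv/h
Total = 0.7548 + 15.83 + 1.174 = 17.76 mSv/h.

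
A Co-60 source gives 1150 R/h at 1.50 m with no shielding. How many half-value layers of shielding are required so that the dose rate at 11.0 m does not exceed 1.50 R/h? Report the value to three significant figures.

At 11.0 m, distance alone gives 1150 × (1.50/11.0)² = 1150 × 0.01860 = 21.39 R/h.
Further attenuation needed: 21.39/1.50 = 14.26.
n = log₂(14.26) = 3.834 half-value layers.

3.83 half-value layers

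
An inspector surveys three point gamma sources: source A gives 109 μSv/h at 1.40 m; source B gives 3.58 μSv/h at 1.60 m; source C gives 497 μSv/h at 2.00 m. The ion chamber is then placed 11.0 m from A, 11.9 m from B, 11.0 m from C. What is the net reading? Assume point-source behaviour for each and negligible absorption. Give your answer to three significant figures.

Each source contributes Iᵢ·(dᵢ/rᵢ)²; contributions add.
A: 109 × (1.40/11.0)² = 1.766 μSv/h
B: 3.58 × (1.60/11.9)² = 0.06472 μSv/h
C: 497 × (2.00/11.0)² = 16.43 μSv/h
Total = 1.766 + 0.06472 + 16.43 = 18.26 μSv/h.

18.3 μSv/h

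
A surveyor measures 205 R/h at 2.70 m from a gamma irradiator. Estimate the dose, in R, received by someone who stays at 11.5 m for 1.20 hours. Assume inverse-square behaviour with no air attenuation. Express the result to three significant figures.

13.6 R

Using I₁d₁² = I₂d₂², rate at 11.5 m:
(2.70/11.5)² = 0.05512, so 205 × 0.05512 = 11.30 R/h.
Dose = rate × time = 11.30 R/h × 1.200 h = 13.56 R.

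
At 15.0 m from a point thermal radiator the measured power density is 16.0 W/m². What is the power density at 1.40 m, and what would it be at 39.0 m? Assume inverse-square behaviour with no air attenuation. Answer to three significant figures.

Using I₁d₁² = I₂d₂²,
At 1.40 m: 16.0 × (15.0/1.40)² = 16.0 × 114.8 = 1837 W/m²
At 39.0 m: (1.40/39.0)² = 0.001289, so 1837 × 0.001289 = 2.368 W/m².

1840 W/m²; 2.37 W/m²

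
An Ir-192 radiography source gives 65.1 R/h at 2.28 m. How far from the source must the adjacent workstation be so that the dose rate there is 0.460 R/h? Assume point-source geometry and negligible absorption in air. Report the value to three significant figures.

By the inverse-square law, d₂ = d₁·√(I₁/I₂).
I₁/I₂ = 65.1/0.460 = 141.5, so d₂ = 2.28 × √141.5 = 27.12 m.

27.1 m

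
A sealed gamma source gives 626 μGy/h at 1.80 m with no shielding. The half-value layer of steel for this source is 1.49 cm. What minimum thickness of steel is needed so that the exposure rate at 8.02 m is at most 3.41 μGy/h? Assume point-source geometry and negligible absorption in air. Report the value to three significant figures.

At 8.02 m, distance alone gives (1.80/8.02)² = 0.05037, so 626 × 0.05037 = 31.53 μGy/h.
Further attenuation needed: 31.53/3.41 = 9.246.
n = log₂(9.246) = 3.209 half-value layers.
Thickness = 3.209 × 1.49 cm = 4.781 cm.

4.78 cm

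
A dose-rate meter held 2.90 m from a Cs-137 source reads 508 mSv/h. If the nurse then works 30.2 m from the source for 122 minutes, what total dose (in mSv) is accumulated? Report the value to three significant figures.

9.52 mSv

Using I₁d₁² = I₂d₂², rate at 30.2 m:
508 × (2.90/30.2)² = 508 × 0.009221 = 4.684 mSv/h.
Dose = rate × time = 4.684 mSv/h × 2.033 h = 9.523 mSv.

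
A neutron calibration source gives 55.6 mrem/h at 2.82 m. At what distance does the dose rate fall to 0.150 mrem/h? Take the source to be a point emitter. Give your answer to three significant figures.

By the inverse-square law, d₂ = d₁·√(I₁/I₂).
I₁/I₂ = 55.6/0.150 = 370.7, so d₂ = 2.82 × √370.7 = 54.30 m.

54.3 m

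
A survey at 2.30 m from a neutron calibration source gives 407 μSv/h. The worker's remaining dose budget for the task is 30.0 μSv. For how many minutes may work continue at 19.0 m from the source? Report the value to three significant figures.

302 min

Intensity scales as (d₁/d₂)², so rate at 19.0 m:
(2.30/19.0)² = 0.01465, so 407 × 0.01465 = 5.963 μSv/h.
Stay time = 30.0 μSv ÷ 5.963 μSv/h = 5.031 h = 301.9 min.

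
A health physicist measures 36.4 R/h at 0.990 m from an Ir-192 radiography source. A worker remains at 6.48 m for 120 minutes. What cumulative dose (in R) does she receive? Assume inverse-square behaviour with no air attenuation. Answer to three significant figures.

Since intensity falls as 1/r², rate at 6.48 m:
36.4 × (0.990/6.48)² = 36.4 × 0.02334 = 0.8496 R/h.
Dose = rate × time = 0.8496 R/h × 2.000 h = 1.699 R.

1.70 R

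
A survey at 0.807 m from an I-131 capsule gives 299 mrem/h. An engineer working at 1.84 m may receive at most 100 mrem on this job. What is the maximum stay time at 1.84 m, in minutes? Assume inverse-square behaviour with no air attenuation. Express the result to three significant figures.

Since intensity falls as 1/r², rate at 1.84 m:
(0.807/1.84)² = 0.1924, so 299 × 0.1924 = 57.53 mrem/h.
Stay time = 100 mrem ÷ 57.53 mrem/h = 1.738 h = 104.3 min.

104 min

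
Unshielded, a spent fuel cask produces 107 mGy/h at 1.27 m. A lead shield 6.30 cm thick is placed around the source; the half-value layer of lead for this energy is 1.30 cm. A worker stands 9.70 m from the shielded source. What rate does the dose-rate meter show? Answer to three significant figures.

0.0638 mGy/h

Distance alone: (1.27/9.70)² = 0.01714, so 107 × 0.01714 = 1.834 mGy/h.
Shield: 6.30/1.30 = 4.846 half-value layers → attenuation 2^(−4.846) = 0.03477.
Combined: 1.834 × 0.03477 = 0.06377 mGy/h.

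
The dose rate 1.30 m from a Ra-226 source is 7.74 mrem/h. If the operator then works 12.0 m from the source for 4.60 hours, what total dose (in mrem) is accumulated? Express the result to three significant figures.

0.418 mrem

By the inverse-square law, rate at 12.0 m:
(1.30/12.0)² = 0.01174, so 7.74 × 0.01174 = 0.09087 mrem/h.
Dose = rate × time = 0.09087 mrem/h × 4.600 h = 0.4180 mrem.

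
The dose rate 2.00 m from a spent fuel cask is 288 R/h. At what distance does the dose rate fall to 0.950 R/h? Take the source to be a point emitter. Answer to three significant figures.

Using I₁d₁² = I₂d₂², d₂ = d₁·√(I₁/I₂).
I₁/I₂ = 288/0.950 = 303.2, so d₂ = 2.00 × √303.2 = 34.83 m.

34.8 m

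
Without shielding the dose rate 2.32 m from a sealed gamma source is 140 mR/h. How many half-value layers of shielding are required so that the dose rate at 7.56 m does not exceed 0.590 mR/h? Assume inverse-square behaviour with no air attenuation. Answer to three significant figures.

4.48 half-value layers

At 7.56 m, distance alone gives 140 × (2.32/7.56)² = 140 × 0.09417 = 13.18 mR/h.
Further attenuation needed: 13.18/0.590 = 22.34.
n = log₂(22.34) = 4.482 half-value layers.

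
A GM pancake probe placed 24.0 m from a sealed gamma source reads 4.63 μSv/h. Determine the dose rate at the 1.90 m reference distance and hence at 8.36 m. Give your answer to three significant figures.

739 μSv/h; 38.2 μSv/h

By the inverse-square law,
At 1.90 m: (24.0/1.90)² = 159.6, so 4.63 × 159.6 = 738.9 μSv/h
At 8.36 m: 738.9 × (1.90/8.36)² = 738.9 × 0.05165 = 38.16 μSv/h.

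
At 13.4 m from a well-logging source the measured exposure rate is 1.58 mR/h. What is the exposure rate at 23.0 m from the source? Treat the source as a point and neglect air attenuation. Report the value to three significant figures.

Applying the 1/r² law, scaling from 13.4 m to 23.0 m:
(13.4/23.0)² = 0.3394, so 1.58 × 0.3394 = 0.5363 mR/h.

0.536 mR/h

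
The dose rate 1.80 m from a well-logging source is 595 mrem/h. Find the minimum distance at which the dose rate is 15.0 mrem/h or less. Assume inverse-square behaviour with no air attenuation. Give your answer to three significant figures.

11.3 m

Using I₁d₁² = I₂d₂², d₂ = d₁·√(I₁/I₂).
I₁/I₂ = 595/15.0 = 39.67, so d₂ = 1.80 × √39.67 = 11.34 m.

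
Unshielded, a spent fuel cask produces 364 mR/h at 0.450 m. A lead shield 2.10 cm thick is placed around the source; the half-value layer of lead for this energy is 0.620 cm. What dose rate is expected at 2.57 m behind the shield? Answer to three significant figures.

Distance alone: 364 × (0.450/2.57)² = 364 × 0.03066 = 11.16 mR/h.
Shield: 2.10/0.620 = 3.387 half-value layers → attenuation 2^(−3.387) = 0.09559.
Combined: 11.16 × 0.09559 = 1.067 mR/h.

1.07 mR/h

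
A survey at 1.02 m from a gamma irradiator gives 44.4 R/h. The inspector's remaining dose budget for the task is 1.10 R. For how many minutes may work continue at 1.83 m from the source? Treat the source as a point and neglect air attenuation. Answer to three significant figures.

Intensity scales as (d₁/d₂)², so rate at 1.83 m:
44.4 × (1.02/1.83)² = 44.4 × 0.3107 = 13.80 R/h.
Stay time = 1.10 R ÷ 13.80 R/h = 0.07971 h = 4.783 min.

4.78 min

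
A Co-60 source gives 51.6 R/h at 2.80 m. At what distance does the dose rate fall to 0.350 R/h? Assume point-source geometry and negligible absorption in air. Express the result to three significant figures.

34.0 m

Intensity scales as (d₁/d₂)², so d₂ = d₁·√(I₁/I₂).
I₁/I₂ = 51.6/0.350 = 147.4, so d₂ = 2.80 × √147.4 = 33.99 m.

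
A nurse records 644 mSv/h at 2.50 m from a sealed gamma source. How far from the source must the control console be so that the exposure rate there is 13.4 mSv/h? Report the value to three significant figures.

17.3 m

Applying the 1/r² law, d₂ = d₁·√(I₁/I₂).
I₁/I₂ = 644/13.4 = 48.06, so d₂ = 2.50 × √48.06 = 17.33 m.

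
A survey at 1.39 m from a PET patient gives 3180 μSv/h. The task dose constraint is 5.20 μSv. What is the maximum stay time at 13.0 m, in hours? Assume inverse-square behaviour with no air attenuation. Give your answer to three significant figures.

0.143 h

Using I₁d₁² = I₂d₂², rate at 13.0 m:
3180 × (1.39/13.0)² = 3180 × 0.01143 = 36.35 μSv/h.
Stay time = 5.20 μSv ÷ 36.35 μSv/h = 0.1431 h.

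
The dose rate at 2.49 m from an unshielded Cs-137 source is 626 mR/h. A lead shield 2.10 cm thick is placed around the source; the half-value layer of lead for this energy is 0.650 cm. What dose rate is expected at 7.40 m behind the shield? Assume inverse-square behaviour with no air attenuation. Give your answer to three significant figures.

7.55 mR/h

Distance alone: 626 × (2.49/7.40)² = 626 × 0.1132 = 70.86 mR/h.
Shield: 2.10/0.650 = 3.231 half-value layers → attenuation 2^(−3.231) = 0.1065.
Combined: 70.86 × 0.1065 = 7.547 mR/h.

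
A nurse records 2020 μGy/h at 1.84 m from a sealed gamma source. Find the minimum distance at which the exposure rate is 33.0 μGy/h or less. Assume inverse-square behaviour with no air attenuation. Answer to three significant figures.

14.4 m

Intensity scales as (d₁/d₂)², so d₂ = d₁·√(I₁/I₂).
I₁/I₂ = 2020/33.0 = 61.21, so d₂ = 1.84 × √61.21 = 14.40 m.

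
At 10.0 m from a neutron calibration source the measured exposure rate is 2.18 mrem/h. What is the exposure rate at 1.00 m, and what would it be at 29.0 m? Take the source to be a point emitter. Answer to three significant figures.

218 mrem/h; 0.259 mrem/h

Applying the 1/r² law,
At 1.00 m: (10.0/1.00)² = 100.0, so 2.18 × 100.0 = 218.0 mrem/h
At 29.0 m: 218.0 × (1.00/29.0)² = 218.0 × 0.001189 = 0.2592 mrem/h.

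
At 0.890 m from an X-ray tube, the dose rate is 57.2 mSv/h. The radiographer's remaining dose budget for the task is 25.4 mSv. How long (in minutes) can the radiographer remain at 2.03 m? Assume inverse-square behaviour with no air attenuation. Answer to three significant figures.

Since intensity falls as 1/r², rate at 2.03 m:
57.2 × (0.890/2.03)² = 57.2 × 0.1922 = 10.99 mSv/h.
Stay time = 25.4 mSv ÷ 10.99 mSv/h = 2.311 h = 138.7 min.

139 min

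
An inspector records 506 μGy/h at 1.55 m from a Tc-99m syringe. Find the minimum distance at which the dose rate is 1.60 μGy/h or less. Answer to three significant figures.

Since intensity falls as 1/r², d₂ = d₁·√(I₁/I₂).
I₁/I₂ = 506/1.60 = 316.2, so d₂ = 1.55 × √316.2 = 27.56 m.

27.6 m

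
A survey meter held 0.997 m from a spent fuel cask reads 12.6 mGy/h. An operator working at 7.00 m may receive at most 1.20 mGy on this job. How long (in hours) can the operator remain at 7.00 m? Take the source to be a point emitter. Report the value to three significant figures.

Since intensity falls as 1/r², rate at 7.00 m:
(0.997/7.00)² = 0.02029, so 12.6 × 0.02029 = 0.2557 mGy/h.
Stay time = 1.20 mGy ÷ 0.2557 mGy/h = 4.693 h.

4.69 h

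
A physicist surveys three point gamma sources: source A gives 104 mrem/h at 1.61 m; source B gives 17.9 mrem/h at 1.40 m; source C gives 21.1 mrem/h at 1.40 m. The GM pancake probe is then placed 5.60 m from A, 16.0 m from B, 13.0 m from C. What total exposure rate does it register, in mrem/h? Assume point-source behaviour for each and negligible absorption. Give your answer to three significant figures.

8.98 mrem/h

By superposition, sum each source's inverse-square contribution:
A: 104 × (1.61/5.60)² = 8.596 mrem/h
B: 17.9 × (1.40/16.0)² = 0.1370 mrem/h
C: 21.1 × (1.40/13.0)² = 0.2447 mrem/h
Total = 8.596 + 0.1370 + 0.2447 = 8.978 mrem/h.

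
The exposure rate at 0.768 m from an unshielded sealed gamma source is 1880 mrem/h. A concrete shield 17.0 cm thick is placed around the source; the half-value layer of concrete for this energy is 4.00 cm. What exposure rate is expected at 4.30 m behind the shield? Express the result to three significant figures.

3.15 mrem/h

Distance alone: (0.768/4.30)² = 0.03190, so 1880 × 0.03190 = 59.97 mrem/h.
Shield: 17.0/4.00 = 4.250 half-value layers → attenuation 2^(−4.250) = 0.05256.
Combined: 59.97 × 0.05256 = 3.152 mrem/h.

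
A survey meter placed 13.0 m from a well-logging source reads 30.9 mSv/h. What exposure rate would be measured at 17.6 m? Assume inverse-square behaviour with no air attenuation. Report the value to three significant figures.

Since intensity falls as 1/r², scaling from 13.0 m to 17.6 m:
30.9 × (13.0/17.6)² = 30.9 × 0.5456 = 16.86 mSv/h.

16.9 mSv/h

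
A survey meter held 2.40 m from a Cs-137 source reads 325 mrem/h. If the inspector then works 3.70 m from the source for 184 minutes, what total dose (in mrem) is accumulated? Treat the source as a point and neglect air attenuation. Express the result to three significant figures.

419 mrem

Intensity scales as (d₁/d₂)², so rate at 3.70 m:
325 × (2.40/3.70)² = 325 × 0.4207 = 136.7 mrem/h.
Dose = rate × time = 136.7 mrem/h × 3.067 h = 419.3 mrem.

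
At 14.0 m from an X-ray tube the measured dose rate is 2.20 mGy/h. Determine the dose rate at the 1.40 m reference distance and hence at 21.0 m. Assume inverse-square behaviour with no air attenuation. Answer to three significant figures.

220 mGy/h; 0.978 mGy/h

Applying the 1/r² law,
At 1.40 m: (14.0/1.40)² = 100.0, so 2.20 × 100.0 = 220.0 mGy/h
At 21.0 m: (1.40/21.0)² = 0.004444, so 220.0 × 0.004444 = 0.9777 mGy/h.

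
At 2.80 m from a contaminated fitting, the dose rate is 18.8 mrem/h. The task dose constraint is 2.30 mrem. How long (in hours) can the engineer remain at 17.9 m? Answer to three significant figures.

5.00 h

Intensity scales as (d₁/d₂)², so rate at 17.9 m:
18.8 × (2.80/17.9)² = 18.8 × 0.02447 = 0.4600 mrem/h.
Stay time = 2.30 mrem ÷ 0.4600 mrem/h = 5.000 h.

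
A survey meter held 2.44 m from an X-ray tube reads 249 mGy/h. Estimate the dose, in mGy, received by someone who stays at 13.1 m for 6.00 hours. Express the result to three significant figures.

51.8 mGy

By the inverse-square law, rate at 13.1 m:
(2.44/13.1)² = 0.03469, so 249 × 0.03469 = 8.638 mGy/h.
Dose = rate × time = 8.638 mGy/h × 6.000 h = 51.83 mGy.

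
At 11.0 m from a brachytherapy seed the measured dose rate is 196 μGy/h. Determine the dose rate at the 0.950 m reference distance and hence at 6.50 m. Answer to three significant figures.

26300 μGy/h; 561 μGy/h

By the inverse-square law,
At 0.950 m: (11.0/0.950)² = 134.1, so 196 × 134.1 = 26280 μGy/h
At 6.50 m: 26280 × (0.950/6.50)² = 26280 × 0.02136 = 561.3 μGy/h.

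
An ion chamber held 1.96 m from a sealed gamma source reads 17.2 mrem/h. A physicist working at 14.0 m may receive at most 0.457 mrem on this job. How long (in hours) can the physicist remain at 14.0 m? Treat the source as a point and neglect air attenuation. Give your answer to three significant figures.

Applying the 1/r² law, rate at 14.0 m:
(1.96/14.0)² = 0.01960, so 17.2 × 0.01960 = 0.3371 mrem/h.
Stay time = 0.457 mrem ÷ 0.3371 mrem/h = 1.356 h.

1.36 h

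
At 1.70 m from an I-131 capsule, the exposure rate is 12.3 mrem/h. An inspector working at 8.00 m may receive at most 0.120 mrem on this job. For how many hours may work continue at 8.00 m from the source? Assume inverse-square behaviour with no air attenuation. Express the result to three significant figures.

0.216 h

Intensity scales as (d₁/d₂)², so rate at 8.00 m:
12.3 × (1.70/8.00)² = 12.3 × 0.04516 = 0.5555 mrem/h.
Stay time = 0.120 mrem ÷ 0.5555 mrem/h = 0.2160 h.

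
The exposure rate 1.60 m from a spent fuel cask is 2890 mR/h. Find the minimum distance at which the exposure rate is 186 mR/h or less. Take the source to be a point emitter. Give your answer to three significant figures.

6.31 m

Using I₁d₁² = I₂d₂², d₂ = d₁·√(I₁/I₂).
I₁/I₂ = 2890/186 = 15.54, so d₂ = 1.60 × √15.54 = 6.307 m.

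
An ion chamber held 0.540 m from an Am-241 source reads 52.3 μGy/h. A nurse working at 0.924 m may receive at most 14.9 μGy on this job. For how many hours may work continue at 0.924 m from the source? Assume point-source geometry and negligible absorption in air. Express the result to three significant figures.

0.834 h

Since intensity falls as 1/r², rate at 0.924 m:
52.3 × (0.540/0.924)² = 52.3 × 0.3415 = 17.86 μGy/h.
Stay time = 14.9 μGy ÷ 17.86 μGy/h = 0.8343 h.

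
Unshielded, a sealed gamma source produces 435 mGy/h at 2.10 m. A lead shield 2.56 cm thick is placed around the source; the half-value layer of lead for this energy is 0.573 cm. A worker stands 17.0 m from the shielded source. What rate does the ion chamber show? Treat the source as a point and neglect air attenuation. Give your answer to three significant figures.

Distance alone: 435 × (2.10/17.0)² = 435 × 0.01526 = 6.638 mGy/h.
Shield: 2.56/0.573 = 4.468 half-value layers → attenuation 2^(−4.468) = 0.04519.
Combined: 6.638 × 0.04519 = 0.3000 mGy/h.

0.300 mGy/h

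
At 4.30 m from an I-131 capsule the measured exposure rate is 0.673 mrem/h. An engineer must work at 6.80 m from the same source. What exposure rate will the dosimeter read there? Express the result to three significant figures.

0.269 mrem/h

Intensity scales as (d₁/d₂)², so scaling from 4.30 m to 6.80 m:
(4.30/6.80)² = 0.3999, so 0.673 × 0.3999 = 0.2691 mrem/h.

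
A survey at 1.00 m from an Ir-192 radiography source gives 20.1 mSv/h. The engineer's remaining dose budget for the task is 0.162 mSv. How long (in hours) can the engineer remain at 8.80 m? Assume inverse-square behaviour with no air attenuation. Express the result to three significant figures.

Applying the 1/r² law, rate at 8.80 m:
20.1 × (1.00/8.80)² = 20.1 × 0.01291 = 0.2595 mSv/h.
Stay time = 0.162 mSv ÷ 0.2595 mSv/h = 0.6243 h.

0.624 h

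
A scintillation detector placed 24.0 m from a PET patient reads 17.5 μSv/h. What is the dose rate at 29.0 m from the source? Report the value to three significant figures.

12.0 μSv/h

Applying the 1/r² law, scaling from 24.0 m to 29.0 m:
17.5 × (24.0/29.0)² = 17.5 × 0.6849 = 11.99 μSv/h.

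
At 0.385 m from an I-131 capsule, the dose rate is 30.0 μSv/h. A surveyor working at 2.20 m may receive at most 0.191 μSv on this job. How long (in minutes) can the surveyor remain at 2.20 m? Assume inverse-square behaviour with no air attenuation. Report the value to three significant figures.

12.5 min

Applying the 1/r² law, rate at 2.20 m:
30.0 × (0.385/2.20)² = 30.0 × 0.03062 = 0.9186 μSv/h.
Stay time = 0.191 μSv ÷ 0.9186 μSv/h = 0.2079 h = 12.47 min.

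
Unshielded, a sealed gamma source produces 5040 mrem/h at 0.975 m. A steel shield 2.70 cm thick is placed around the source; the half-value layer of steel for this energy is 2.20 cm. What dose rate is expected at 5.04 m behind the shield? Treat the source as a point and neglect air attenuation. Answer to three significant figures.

80.6 mrem/h

Distance alone: 5040 × (0.975/5.04)² = 5040 × 0.03742 = 188.6 mrem/h.
Shield: 2.70/2.20 = 1.227 half-value layers → attenuation 2^(−1.227) = 0.4272.
Combined: 188.6 × 0.4272 = 80.57 mrem/h.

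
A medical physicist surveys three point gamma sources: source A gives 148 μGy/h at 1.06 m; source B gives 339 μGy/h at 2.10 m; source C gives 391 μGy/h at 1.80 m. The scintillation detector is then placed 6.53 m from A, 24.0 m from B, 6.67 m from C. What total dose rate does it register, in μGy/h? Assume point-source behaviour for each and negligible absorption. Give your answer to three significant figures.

Each source contributes Iᵢ·(dᵢ/rᵢ)²; contributions add.
A: 148 × (1.06/6.53)² = 3.900 μGy/h
B: 339 × (2.10/24.0)² = 2.595 μGy/h
C: 391 × (1.80/6.67)² = 28.48 μGy/h
Total = 3.900 + 2.595 + 28.48 = 34.98 μGy/h.

35.0 μGy/h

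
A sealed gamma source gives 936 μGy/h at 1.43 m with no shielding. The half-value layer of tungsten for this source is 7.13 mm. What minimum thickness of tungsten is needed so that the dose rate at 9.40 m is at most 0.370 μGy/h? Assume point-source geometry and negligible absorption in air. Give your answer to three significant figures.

41.9 mm

At 9.40 m, distance alone gives 936 × (1.43/9.40)² = 936 × 0.02314 = 21.66 μGy/h.
Further attenuation needed: 21.66/0.370 = 58.54.
n = log₂(58.54) = 5.871 half-value layers.
Thickness = 5.871 × 7.13 mm = 41.86 mm.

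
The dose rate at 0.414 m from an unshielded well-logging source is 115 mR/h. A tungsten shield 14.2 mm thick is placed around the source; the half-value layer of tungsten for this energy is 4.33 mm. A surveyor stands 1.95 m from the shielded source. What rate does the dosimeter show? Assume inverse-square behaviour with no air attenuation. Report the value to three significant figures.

0.534 mR/h

Distance alone: 115 × (0.414/1.95)² = 115 × 0.04507 = 5.183 mR/h.
Shield: 14.2/4.33 = 3.279 half-value layers → attenuation 2^(−3.279) = 0.1030.
Combined: 5.183 × 0.1030 = 0.5338 mR/h.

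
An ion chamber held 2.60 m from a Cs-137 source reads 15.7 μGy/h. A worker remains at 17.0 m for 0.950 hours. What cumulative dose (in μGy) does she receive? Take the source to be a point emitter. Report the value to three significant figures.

0.349 μGy

Using I₁d₁² = I₂d₂², rate at 17.0 m:
15.7 × (2.60/17.0)² = 15.7 × 0.02339 = 0.3672 μGy/h.
Dose = rate × time = 0.3672 μGy/h × 0.9500 h = 0.3488 μGy.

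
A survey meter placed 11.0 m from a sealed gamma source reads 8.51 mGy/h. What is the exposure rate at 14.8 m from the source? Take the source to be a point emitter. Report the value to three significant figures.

Intensity scales as (d₁/d₂)², so scaling from 11.0 m to 14.8 m:
8.51 × (11.0/14.8)² = 8.51 × 0.5524 = 4.701 mGy/h.

4.70 mGy/h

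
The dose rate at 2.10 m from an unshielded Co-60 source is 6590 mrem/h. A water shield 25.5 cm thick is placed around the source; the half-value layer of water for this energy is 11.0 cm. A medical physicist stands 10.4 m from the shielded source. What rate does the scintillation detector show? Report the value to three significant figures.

Distance alone: 6590 × (2.10/10.4)² = 6590 × 0.04077 = 268.7 mrem/h.
Shield: 25.5/11.0 = 2.318 half-value layers → attenuation 2^(−2.318) = 0.2005.
Combined: 268.7 × 0.2005 = 53.87 mrem/h.

53.9 mrem/h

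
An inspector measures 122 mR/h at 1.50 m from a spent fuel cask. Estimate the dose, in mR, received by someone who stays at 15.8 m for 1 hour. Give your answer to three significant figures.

By the inverse-square law, rate at 15.8 m:
(1.50/15.8)² = 0.009013, so 122 × 0.009013 = 1.100 mR/h.
Dose = rate × time = 1.100 mR/h × 1.000 h = 1.100 mR.

1.10 mR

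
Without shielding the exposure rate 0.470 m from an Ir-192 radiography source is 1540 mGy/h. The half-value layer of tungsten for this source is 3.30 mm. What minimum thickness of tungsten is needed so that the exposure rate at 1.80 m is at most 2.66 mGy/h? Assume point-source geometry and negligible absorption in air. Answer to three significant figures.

17.5 mm

At 1.80 m, distance alone gives (0.470/1.80)² = 0.06818, so 1540 × 0.06818 = 105.0 mGy/h.
Further attenuation needed: 105.0/2.66 = 39.47.
n = log₂(39.47) = 5.303 half-value layers.
Thickness = 5.303 × 3.30 mm = 17.50 mm.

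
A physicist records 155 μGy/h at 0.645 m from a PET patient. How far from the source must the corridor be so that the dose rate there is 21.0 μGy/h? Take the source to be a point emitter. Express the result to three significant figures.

1.75 m

Applying the 1/r² law, d₂ = d₁·√(I₁/I₂).
I₁/I₂ = 155/21.0 = 7.381, so d₂ = 0.645 × √7.381 = 1.752 m.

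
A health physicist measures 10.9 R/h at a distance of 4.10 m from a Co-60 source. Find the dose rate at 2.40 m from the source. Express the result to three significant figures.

Intensity scales as (d₁/d₂)², so the rate at 2.40 m is
10.9 × (4.10/2.40)² = 10.9 × 2.918 = 31.81 R/h.

31.8 R/h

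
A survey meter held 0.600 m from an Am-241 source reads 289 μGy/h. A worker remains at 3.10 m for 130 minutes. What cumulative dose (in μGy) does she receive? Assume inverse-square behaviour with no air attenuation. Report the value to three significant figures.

Intensity scales as (d₁/d₂)², so rate at 3.10 m:
(0.600/3.10)² = 0.03746, so 289 × 0.03746 = 10.83 μGy/h.
Dose = rate × time = 10.83 μGy/h × 2.167 h = 23.47 μGy.

23.5 μGy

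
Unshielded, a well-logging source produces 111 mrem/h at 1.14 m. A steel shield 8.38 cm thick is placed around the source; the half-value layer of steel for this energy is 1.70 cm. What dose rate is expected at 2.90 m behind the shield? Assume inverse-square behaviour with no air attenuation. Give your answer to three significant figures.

0.563 mrem/h

Distance alone: 111 × (1.14/2.90)² = 111 × 0.1545 = 17.15 mrem/h.
Shield: 8.38/1.70 = 4.929 half-value layers → attenuation 2^(−4.929) = 0.03283.
Combined: 17.15 × 0.03283 = 0.5630 mrem/h.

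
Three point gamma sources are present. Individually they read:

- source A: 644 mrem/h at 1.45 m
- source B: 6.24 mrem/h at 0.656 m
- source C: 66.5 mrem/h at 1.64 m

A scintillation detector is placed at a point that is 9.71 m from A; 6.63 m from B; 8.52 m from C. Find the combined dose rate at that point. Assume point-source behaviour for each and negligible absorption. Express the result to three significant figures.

16.9 mrem/h

Each source contributes Iᵢ·(dᵢ/rᵢ)²; contributions add.
A: 644 × (1.45/9.71)² = 14.36 mrem/h
B: 6.24 × (0.656/6.63)² = 0.06109 mrem/h
C: 66.5 × (1.64/8.52)² = 2.464 mrem/h
Total = 14.36 + 0.06109 + 2.464 = 16.89 mrem/h.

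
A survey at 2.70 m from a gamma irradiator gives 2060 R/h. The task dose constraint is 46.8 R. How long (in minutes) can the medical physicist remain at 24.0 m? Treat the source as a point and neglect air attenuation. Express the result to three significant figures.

Using I₁d₁² = I₂d₂², rate at 24.0 m:
(2.70/24.0)² = 0.01266, so 2060 × 0.01266 = 26.08 R/h.
Stay time = 46.8 R ÷ 26.08 R/h = 1.794 h = 107.6 min.

108 min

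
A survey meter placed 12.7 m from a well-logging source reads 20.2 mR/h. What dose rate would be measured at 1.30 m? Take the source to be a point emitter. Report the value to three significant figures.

1930 mR/h

Applying the 1/r² law, scaling from 12.7 m to 1.30 m:
(12.7/1.30)² = 95.44, so 20.2 × 95.44 = 1928 mR/h.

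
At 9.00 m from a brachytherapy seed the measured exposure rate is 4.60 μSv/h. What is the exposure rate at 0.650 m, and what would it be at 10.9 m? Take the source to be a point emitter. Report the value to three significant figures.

Applying the 1/r² law,
At 0.650 m: (9.00/0.650)² = 191.7, so 4.60 × 191.7 = 881.8 μSv/h
At 10.9 m: 881.8 × (0.650/10.9)² = 881.8 × 0.003556 = 3.136 μSv/h.

882 μSv/h; 3.14 μSv/h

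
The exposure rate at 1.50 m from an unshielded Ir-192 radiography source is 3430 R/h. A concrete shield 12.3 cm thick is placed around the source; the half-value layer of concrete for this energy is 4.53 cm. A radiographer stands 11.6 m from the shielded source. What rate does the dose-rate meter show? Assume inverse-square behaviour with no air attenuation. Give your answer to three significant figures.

Distance alone: 3430 × (1.50/11.6)² = 3430 × 0.01672 = 57.35 R/h.
Shield: 12.3/4.53 = 2.715 half-value layers → attenuation 2^(−2.715) = 0.1523.
Combined: 57.35 × 0.1523 = 8.734 R/h.

8.73 R/h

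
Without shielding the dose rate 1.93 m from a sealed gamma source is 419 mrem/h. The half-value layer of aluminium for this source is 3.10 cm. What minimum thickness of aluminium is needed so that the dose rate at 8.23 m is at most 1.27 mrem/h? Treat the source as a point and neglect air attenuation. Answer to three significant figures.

13.0 cm

At 8.23 m, distance alone gives (1.93/8.23)² = 0.05499, so 419 × 0.05499 = 23.04 mrem/h.
Further attenuation needed: 23.04/1.27 = 18.14.
n = log₂(18.14) = 4.181 half-value layers.
Thickness = 4.181 × 3.10 cm = 12.96 cm.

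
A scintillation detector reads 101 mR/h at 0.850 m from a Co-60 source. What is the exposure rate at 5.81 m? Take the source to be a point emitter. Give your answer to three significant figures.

2.16 mR/h

Since intensity falls as 1/r², the rate at 5.81 m is
(0.850/5.81)² = 0.02140, so 101 × 0.02140 = 2.161 mR/h.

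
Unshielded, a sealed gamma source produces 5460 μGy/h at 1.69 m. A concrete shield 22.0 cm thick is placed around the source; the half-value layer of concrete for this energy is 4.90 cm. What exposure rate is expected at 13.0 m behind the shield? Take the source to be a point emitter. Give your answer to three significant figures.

Distance alone: 5460 × (1.69/13.0)² = 5460 × 0.01690 = 92.27 μGy/h.
Shield: 22.0/4.90 = 4.490 half-value layers → attenuation 2^(−4.490) = 0.04450.
Combined: 92.27 × 0.04450 = 4.106 μGy/h.

4.11 μGy/h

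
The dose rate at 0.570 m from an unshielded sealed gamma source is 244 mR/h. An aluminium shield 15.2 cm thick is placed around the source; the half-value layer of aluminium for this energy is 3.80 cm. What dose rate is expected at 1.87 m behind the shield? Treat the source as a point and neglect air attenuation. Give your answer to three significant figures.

1.42 mR/h

Distance alone: 244 × (0.570/1.87)² = 244 × 0.09291 = 22.67 mR/h.
Shield: 15.2/3.80 = 4.000 half-value layers → attenuation 2^(−4.000) = 0.06250.
Combined: 22.67 × 0.06250 = 1.417 mR/h.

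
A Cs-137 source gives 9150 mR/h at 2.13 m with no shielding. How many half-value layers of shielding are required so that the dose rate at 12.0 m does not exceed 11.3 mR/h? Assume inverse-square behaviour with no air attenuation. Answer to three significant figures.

At 12.0 m, distance alone gives (2.13/12.0)² = 0.03151, so 9150 × 0.03151 = 288.3 mR/h.
Further attenuation needed: 288.3/11.3 = 25.51.
n = log₂(25.51) = 4.673 half-value layers.

4.67 half-value layers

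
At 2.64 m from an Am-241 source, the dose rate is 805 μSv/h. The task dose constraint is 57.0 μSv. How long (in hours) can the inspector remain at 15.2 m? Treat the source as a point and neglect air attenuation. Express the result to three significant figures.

Applying the 1/r² law, rate at 15.2 m:
(2.64/15.2)² = 0.03017, so 805 × 0.03017 = 24.29 μSv/h.
Stay time = 57.0 μSv ÷ 24.29 μSv/h = 2.347 h.

2.35 h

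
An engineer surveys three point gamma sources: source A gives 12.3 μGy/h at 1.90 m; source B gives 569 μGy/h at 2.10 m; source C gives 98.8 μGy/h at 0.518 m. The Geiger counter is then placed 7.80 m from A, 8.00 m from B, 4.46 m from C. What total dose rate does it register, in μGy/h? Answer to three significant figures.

Each source contributes Iᵢ·(dᵢ/rᵢ)²; contributions add.
A: 12.3 × (1.90/7.80)² = 0.7298 μGy/h
B: 569 × (2.10/8.00)² = 39.21 μGy/h
C: 98.8 × (0.518/4.46)² = 1.333 μGy/h
Total = 0.7298 + 39.21 + 1.333 = 41.27 μGy/h.

41.3 μGy/h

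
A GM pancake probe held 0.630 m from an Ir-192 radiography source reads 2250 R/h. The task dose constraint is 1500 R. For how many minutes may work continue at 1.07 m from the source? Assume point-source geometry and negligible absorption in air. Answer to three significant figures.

115 min

By the inverse-square law, rate at 1.07 m:
2250 × (0.630/1.07)² = 2250 × 0.3467 = 780.1 R/h.
Stay time = 1500 R ÷ 780.1 R/h = 1.923 h = 115.4 min.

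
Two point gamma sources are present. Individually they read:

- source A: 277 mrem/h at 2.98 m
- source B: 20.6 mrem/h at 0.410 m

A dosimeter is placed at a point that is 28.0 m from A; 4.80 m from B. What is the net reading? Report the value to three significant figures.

By superposition, sum each source's inverse-square contribution:
A: 277 × (2.98/28.0)² = 3.138 mrem/h
B: 20.6 × (0.410/4.80)² = 0.1503 mrem/h
Total = 3.138 + 0.1503 = 3.288 mrem/h.

3.29 mrem/h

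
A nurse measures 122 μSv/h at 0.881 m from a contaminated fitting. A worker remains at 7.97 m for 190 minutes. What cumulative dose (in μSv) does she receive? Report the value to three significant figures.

By the inverse-square law, rate at 7.97 m:
(0.881/7.97)² = 0.01222, so 122 × 0.01222 = 1.491 μSv/h.
Dose = rate × time = 1.491 μSv/h × 3.167 h = 4.722 μSv.

4.72 μSv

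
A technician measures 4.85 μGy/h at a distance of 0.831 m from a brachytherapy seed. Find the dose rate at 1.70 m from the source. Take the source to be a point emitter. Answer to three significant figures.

1.16 μGy/h

Since intensity falls as 1/r², the rate at 1.70 m is
4.85 × (0.831/1.70)² = 4.85 × 0.2389 = 1.159 μGy/h.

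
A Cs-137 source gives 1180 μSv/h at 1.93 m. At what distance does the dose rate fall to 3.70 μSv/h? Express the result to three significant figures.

34.5 m

Using I₁d₁² = I₂d₂², d₂ = d₁·√(I₁/I₂).
I₁/I₂ = 1180/3.70 = 318.9, so d₂ = 1.93 × √318.9 = 34.47 m.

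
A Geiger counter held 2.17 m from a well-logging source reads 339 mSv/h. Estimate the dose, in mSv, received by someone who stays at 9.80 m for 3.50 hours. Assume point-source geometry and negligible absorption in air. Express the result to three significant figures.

Using I₁d₁² = I₂d₂², rate at 9.80 m:
339 × (2.17/9.80)² = 339 × 0.04903 = 16.62 mSv/h.
Dose = rate × time = 16.62 mSv/h × 3.500 h = 58.17 mSv.

58.2 mSv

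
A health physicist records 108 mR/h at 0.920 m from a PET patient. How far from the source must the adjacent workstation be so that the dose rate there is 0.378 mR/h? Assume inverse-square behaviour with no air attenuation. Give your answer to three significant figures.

Applying the 1/r² law, d₂ = d₁·√(I₁/I₂).
I₁/I₂ = 108/0.378 = 285.7, so d₂ = 0.920 × √285.7 = 15.55 m.

15.6 m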